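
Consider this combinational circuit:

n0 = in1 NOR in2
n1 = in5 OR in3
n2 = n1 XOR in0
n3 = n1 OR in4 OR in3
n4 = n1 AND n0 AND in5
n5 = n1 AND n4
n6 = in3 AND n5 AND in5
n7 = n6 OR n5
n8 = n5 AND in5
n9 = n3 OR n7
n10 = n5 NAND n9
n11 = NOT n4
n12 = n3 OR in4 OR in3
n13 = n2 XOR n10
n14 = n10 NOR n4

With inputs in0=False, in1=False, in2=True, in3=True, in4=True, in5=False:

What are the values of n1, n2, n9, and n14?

n1 = True, n2 = True, n9 = True, n14 = False

n0 = in1 NOR in2 = False NOR True = False
n1 = in5 OR in3 = False OR True = True
n2 = n1 XOR in0 = True XOR False = True
n3 = n1 OR in4 OR in3 = True OR True OR True = True
n4 = n1 AND n0 AND in5 = True AND False AND False = False
n5 = n1 AND n4 = True AND False = False
n6 = in3 AND n5 AND in5 = True AND False AND False = False
n7 = n6 OR n5 = False OR False = False
n9 = n3 OR n7 = True OR False = True
n10 = n5 NAND n9 = False NAND True = True
n14 = n10 NOR n4 = True NOR False = False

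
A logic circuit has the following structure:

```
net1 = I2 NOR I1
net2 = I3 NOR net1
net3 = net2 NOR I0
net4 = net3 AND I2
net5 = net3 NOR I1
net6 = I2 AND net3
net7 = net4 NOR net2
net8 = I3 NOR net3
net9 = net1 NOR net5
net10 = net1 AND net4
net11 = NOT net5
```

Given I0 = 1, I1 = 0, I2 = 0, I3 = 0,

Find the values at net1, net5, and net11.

net1 = 1, net5 = 1, net11 = 0

net1 = I2 NOR I1 = 0 NOR 0 = 1
net2 = I3 NOR net1 = 0 NOR 1 = 0
net3 = net2 NOR I0 = 0 NOR 1 = 0
net5 = net3 NOR I1 = 0 NOR 0 = 1
net11 = NOT net5 = NOT 1 = 0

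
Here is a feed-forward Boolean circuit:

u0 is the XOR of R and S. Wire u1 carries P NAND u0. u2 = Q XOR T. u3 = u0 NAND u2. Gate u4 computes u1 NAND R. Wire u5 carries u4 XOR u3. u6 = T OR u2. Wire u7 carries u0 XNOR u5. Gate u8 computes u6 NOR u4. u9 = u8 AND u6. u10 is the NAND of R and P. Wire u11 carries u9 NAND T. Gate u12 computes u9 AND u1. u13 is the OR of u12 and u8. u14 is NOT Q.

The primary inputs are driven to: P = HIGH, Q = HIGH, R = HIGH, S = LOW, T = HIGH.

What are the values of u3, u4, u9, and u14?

u0 = R XOR S = HIGH XOR LOW = HIGH
u1 = P NAND u0 = HIGH NAND HIGH = LOW
u2 = Q XOR T = HIGH XOR HIGH = LOW
u3 = u0 NAND u2 = HIGH NAND LOW = HIGH
u4 = u1 NAND R = LOW NAND HIGH = HIGH
u6 = T OR u2 = HIGH OR LOW = HIGH
u8 = u6 NOR u4 = HIGH NOR HIGH = LOW
u9 = u8 AND u6 = LOW AND HIGH = LOW
u14 = NOT Q = NOT HIGH = LOW

u3 = HIGH, u4 = HIGH, u9 = LOW, u14 = LOW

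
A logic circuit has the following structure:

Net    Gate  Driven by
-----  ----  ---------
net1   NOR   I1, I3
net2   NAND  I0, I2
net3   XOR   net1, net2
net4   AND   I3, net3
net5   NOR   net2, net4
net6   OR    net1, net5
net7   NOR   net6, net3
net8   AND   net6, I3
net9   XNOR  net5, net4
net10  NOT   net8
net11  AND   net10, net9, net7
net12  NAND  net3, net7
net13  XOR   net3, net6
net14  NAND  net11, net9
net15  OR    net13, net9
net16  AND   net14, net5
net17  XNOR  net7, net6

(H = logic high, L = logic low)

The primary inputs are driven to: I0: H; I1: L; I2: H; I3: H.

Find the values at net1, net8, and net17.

net1 = L; net8 = H; net17 = L

net1 = I1 NOR I3 = L NOR H = L
net2 = I0 NAND I2 = H NAND H = L
net3 = net1 XOR net2 = L XOR L = L
net4 = I3 AND net3 = H AND L = L
net5 = net2 NOR net4 = L NOR L = H
net6 = net1 OR net5 = L OR H = H
net7 = net6 NOR net3 = H NOR L = L
net8 = net6 AND I3 = H AND H = H
net17 = net7 XNOR net6 = L XNOR H = L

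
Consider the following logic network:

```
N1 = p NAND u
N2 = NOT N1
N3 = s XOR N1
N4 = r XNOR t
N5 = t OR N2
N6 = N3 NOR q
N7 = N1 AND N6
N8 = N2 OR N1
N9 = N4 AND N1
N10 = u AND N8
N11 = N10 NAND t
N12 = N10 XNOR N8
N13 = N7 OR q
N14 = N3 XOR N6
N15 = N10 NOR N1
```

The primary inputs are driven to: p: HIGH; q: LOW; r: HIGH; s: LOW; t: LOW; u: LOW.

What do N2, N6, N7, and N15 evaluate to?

N2 = LOW, N6 = LOW, N7 = LOW, N15 = LOW

N1 = p NAND u = HIGH NAND LOW = HIGH
N2 = NOT N1 = NOT HIGH = LOW
N3 = s XOR N1 = LOW XOR HIGH = HIGH
N6 = N3 NOR q = HIGH NOR LOW = LOW
N7 = N1 AND N6 = HIGH AND LOW = LOW
N8 = N2 OR N1 = LOW OR HIGH = HIGH
N10 = u AND N8 = LOW AND HIGH = LOW
N15 = N10 NOR N1 = LOW NOR HIGH = LOW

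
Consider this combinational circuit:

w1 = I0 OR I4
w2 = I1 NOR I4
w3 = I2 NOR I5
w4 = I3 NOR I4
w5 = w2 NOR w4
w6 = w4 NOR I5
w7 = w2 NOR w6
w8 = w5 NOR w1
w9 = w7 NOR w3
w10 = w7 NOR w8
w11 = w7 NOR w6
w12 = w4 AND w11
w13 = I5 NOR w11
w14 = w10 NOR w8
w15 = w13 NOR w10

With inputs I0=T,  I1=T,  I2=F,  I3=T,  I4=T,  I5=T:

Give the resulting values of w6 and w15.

w6 = F; w15 = T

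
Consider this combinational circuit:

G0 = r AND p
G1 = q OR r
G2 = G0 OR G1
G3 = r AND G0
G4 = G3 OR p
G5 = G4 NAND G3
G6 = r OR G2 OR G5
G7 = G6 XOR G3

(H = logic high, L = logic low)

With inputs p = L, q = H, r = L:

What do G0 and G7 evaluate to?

G0 = L, G7 = H

G0 = r AND p = L AND L = L
G1 = q OR r = H OR L = H
G2 = G0 OR G1 = L OR H = H
G3 = r AND G0 = L AND L = L
G4 = G3 OR p = L OR L = L
G5 = G4 NAND G3 = L NAND L = H
G6 = r OR G2 OR G5 = L OR H OR H = H
G7 = G6 XOR G3 = H XOR L = H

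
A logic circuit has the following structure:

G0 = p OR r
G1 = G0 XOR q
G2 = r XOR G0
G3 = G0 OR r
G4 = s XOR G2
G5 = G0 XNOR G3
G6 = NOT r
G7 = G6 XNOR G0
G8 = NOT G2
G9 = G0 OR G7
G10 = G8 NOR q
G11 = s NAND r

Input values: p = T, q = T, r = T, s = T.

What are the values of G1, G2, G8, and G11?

G0 = p OR r = T OR T = T
G1 = G0 XOR q = T XOR T = F
G2 = r XOR G0 = T XOR T = F
G8 = NOT G2 = NOT F = T
G11 = s NAND r = T NAND T = F

G1 = F  G2 = F  G8 = T  G11 = F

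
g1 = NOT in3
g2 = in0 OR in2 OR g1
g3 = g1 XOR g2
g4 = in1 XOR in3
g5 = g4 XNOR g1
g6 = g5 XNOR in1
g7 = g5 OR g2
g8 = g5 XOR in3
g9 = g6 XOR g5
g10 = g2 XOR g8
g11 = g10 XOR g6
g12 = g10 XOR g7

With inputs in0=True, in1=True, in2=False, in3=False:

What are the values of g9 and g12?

g1 = NOT in3 = NOT False = True
g2 = in0 OR in2 OR g1 = True OR False OR True = True
g4 = in1 XOR in3 = True XOR False = True
g5 = g4 XNOR g1 = True XNOR True = True
g6 = g5 XNOR in1 = True XNOR True = True
g7 = g5 OR g2 = True OR True = True
g8 = g5 XOR in3 = True XOR False = True
g9 = g6 XOR g5 = True XOR True = False
g10 = g2 XOR g8 = True XOR True = False
g12 = g10 XOR g7 = False XOR True = True

g9 = False, g12 = True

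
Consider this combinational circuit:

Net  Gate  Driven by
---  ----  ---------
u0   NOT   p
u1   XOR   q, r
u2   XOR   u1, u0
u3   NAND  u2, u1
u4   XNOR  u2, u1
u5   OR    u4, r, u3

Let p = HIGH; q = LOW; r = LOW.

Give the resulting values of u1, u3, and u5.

u0 = NOT p = NOT HIGH = LOW
u1 = q XOR r = LOW XOR LOW = LOW
u2 = u1 XOR u0 = LOW XOR LOW = LOW
u3 = u2 NAND u1 = LOW NAND LOW = HIGH
u4 = u2 XNOR u1 = LOW XNOR LOW = HIGH
u5 = u4 OR r OR u3 = HIGH OR LOW OR HIGH = HIGH

u1 = LOW, u3 = HIGH, u5 = HIGH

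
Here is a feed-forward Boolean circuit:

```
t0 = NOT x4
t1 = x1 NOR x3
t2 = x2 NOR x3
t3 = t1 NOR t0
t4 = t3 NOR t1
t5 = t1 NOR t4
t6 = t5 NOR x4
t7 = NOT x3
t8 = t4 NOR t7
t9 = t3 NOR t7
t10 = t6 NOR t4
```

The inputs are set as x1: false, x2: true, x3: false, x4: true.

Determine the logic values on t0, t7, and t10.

t0 = false, t7 = true, t10 = true

t0 = NOT x4 = NOT true = false
t1 = x1 NOR x3 = false NOR false = true
t3 = t1 NOR t0 = true NOR false = false
t4 = t3 NOR t1 = false NOR true = false
t5 = t1 NOR t4 = true NOR false = false
t6 = t5 NOR x4 = false NOR true = false
t7 = NOT x3 = NOT false = true
t10 = t6 NOR t4 = false NOR false = true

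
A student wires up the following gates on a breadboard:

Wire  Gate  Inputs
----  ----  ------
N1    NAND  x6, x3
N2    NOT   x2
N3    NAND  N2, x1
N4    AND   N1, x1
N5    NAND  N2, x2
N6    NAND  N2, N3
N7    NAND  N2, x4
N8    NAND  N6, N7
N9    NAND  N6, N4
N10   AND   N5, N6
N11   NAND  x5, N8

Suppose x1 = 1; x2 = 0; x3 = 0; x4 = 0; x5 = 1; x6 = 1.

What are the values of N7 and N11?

N2 = NOT x2 = NOT 0 = 1
N3 = N2 NAND x1 = 1 NAND 1 = 0
N6 = N2 NAND N3 = 1 NAND 0 = 1
N7 = N2 NAND x4 = 1 NAND 0 = 1
N8 = N6 NAND N7 = 1 NAND 1 = 0
N11 = x5 NAND N8 = 1 NAND 0 = 1

N7 = 1; N11 = 1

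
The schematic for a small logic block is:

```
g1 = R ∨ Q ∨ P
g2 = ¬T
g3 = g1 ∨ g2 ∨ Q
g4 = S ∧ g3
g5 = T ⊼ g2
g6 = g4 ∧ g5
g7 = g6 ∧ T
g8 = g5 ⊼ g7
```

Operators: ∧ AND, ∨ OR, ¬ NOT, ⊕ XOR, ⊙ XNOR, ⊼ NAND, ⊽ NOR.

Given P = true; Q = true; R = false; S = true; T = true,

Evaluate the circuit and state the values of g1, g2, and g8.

g1 = true; g2 = false; g8 = false

g1 = R OR Q OR P = false OR true OR true = true
g2 = NOT T = NOT true = false
g3 = g1 OR g2 OR Q = true OR false OR true = true
g4 = S AND g3 = true AND true = true
g5 = T NAND g2 = true NAND false = true
g6 = g4 AND g5 = true AND true = true
g7 = g6 AND T = true AND true = true
g8 = g5 NAND g7 = true NAND true = false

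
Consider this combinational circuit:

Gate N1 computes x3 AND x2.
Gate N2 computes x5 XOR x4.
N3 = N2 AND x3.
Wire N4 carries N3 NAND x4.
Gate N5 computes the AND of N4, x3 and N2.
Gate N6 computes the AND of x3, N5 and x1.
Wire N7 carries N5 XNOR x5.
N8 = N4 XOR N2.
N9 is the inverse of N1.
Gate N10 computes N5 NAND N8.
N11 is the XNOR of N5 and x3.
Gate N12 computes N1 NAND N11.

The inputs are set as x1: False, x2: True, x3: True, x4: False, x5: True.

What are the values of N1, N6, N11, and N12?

N1 = x3 AND x2 = True AND True = True
N2 = x5 XOR x4 = True XOR False = True
N3 = N2 AND x3 = True AND True = True
N4 = N3 NAND x4 = True NAND False = True
N5 = N4 AND x3 AND N2 = True AND True AND True = True
N6 = x3 AND N5 AND x1 = True AND True AND False = False
N11 = N5 XNOR x3 = True XNOR True = True
N12 = N1 NAND N11 = True NAND True = False

N1 = True, N6 = False, N11 = True, N12 = False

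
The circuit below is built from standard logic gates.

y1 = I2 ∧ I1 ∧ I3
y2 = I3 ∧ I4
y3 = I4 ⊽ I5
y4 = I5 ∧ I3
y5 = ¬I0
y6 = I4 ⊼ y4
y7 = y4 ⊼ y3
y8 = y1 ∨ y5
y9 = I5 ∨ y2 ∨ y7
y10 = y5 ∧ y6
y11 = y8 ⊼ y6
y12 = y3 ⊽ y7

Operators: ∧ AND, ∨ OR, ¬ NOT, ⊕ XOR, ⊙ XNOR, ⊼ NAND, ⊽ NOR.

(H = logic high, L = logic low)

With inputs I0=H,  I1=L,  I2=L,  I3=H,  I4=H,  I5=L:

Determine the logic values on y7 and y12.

y7 = H  y12 = L

y3 = I4 NOR I5 = H NOR L = L
y4 = I5 AND I3 = L AND H = L
y7 = y4 NAND y3 = L NAND L = H
y12 = y3 NOR y7 = L NOR H = L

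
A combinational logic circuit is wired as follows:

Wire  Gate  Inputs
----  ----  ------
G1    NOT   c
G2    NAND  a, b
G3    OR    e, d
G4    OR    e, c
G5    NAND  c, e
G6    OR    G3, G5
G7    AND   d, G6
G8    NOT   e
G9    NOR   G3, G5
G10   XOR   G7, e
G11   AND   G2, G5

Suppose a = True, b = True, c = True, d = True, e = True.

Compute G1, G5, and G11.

G1 = NOT c = NOT True = False
G2 = a NAND b = True NAND True = False
G5 = c NAND e = True NAND True = False
G11 = G2 AND G5 = False AND False = False

G1 = False; G5 = False; G11 = False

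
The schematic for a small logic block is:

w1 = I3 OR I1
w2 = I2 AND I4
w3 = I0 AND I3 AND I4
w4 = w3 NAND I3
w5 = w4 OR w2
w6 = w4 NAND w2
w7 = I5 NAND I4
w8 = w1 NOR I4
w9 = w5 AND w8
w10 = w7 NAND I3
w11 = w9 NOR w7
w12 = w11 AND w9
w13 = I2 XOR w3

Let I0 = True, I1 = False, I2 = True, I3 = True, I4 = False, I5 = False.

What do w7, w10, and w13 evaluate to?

w7 = True  w10 = False  w13 = True

w3 = I0 AND I3 AND I4 = True AND True AND False = False
w7 = I5 NAND I4 = False NAND False = True
w10 = w7 NAND I3 = True NAND True = False
w13 = I2 XOR w3 = True XOR False = True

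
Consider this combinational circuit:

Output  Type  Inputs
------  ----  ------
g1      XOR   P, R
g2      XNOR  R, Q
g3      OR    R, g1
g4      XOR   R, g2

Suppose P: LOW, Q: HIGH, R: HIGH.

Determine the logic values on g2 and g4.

g2 = R XNOR Q = HIGH XNOR HIGH = HIGH
g4 = R XOR g2 = HIGH XOR HIGH = LOW

g2 = HIGH, g4 = LOW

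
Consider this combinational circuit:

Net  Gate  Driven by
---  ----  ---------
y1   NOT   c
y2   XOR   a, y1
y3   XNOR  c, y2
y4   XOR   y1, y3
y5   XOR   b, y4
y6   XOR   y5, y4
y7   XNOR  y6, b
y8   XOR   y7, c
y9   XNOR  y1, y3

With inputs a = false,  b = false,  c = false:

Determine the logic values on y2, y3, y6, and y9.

y1 = NOT c = NOT false = true
y2 = a XOR y1 = false XOR true = true
y3 = c XNOR y2 = false XNOR true = false
y4 = y1 XOR y3 = true XOR false = true
y5 = b XOR y4 = false XOR true = true
y6 = y5 XOR y4 = true XOR true = false
y9 = y1 XNOR y3 = true XNOR false = false

y2 = true; y3 = false; y6 = false; y9 = false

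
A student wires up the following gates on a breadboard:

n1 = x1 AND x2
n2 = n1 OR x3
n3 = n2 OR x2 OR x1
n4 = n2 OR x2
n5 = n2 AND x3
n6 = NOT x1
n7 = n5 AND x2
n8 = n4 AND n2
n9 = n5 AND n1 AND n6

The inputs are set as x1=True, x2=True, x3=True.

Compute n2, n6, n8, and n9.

n1 = x1 AND x2 = True AND True = True
n2 = n1 OR x3 = True OR True = True
n4 = n2 OR x2 = True OR True = True
n5 = n2 AND x3 = True AND True = True
n6 = NOT x1 = NOT True = False
n8 = n4 AND n2 = True AND True = True
n9 = n5 AND n1 AND n6 = True AND True AND False = False

n2 = True, n6 = False, n8 = True, n9 = False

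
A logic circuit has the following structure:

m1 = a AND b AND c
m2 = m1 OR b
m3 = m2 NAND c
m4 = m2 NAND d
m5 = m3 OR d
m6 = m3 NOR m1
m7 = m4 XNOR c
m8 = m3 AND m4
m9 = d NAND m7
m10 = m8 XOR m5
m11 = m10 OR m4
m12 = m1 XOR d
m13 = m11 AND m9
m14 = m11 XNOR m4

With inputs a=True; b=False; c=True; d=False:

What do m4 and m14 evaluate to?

m4 = True, m14 = True

m1 = a AND b AND c = True AND False AND True = False
m2 = m1 OR b = False OR False = False
m3 = m2 NAND c = False NAND True = True
m4 = m2 NAND d = False NAND False = True
m5 = m3 OR d = True OR False = True
m8 = m3 AND m4 = True AND True = True
m10 = m8 XOR m5 = True XOR True = False
m11 = m10 OR m4 = False OR True = True
m14 = m11 XNOR m4 = True XNOR True = True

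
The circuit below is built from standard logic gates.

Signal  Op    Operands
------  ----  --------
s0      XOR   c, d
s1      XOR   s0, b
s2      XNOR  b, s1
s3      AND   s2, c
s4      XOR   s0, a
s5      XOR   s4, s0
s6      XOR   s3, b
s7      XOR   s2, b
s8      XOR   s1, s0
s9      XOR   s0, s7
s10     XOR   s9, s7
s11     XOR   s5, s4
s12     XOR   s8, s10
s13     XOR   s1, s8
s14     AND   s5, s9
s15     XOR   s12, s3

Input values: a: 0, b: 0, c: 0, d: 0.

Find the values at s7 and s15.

s7 = 1, s15 = 0

s0 = c XOR d = 0 XOR 0 = 0
s1 = s0 XOR b = 0 XOR 0 = 0
s2 = b XNOR s1 = 0 XNOR 0 = 1
s3 = s2 AND c = 1 AND 0 = 0
s7 = s2 XOR b = 1 XOR 0 = 1
s8 = s1 XOR s0 = 0 XOR 0 = 0
s9 = s0 XOR s7 = 0 XOR 1 = 1
s10 = s9 XOR s7 = 1 XOR 1 = 0
s12 = s8 XOR s10 = 0 XOR 0 = 0
s15 = s12 XOR s3 = 0 XOR 0 = 0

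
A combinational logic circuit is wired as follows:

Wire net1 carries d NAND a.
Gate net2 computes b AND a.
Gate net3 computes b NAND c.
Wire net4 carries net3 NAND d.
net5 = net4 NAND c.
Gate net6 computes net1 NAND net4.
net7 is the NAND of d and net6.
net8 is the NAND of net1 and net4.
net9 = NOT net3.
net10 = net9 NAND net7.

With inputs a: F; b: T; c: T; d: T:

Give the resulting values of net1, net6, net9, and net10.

net1 = T, net6 = F, net9 = T, net10 = F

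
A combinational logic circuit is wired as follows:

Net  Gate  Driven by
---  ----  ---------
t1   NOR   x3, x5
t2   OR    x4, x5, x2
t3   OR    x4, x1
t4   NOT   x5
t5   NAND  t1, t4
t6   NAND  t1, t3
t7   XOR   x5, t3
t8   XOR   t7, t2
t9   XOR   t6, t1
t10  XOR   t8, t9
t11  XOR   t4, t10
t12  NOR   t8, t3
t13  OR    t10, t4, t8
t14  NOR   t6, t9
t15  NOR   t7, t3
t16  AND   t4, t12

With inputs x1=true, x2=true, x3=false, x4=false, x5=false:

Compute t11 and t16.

t11 = false, t16 = false

t1 = x3 NOR x5 = false NOR false = true
t2 = x4 OR x5 OR x2 = false OR false OR true = true
t3 = x4 OR x1 = false OR true = true
t4 = NOT x5 = NOT false = true
t6 = t1 NAND t3 = true NAND true = false
t7 = x5 XOR t3 = false XOR true = true
t8 = t7 XOR t2 = true XOR true = false
t9 = t6 XOR t1 = false XOR true = true
t10 = t8 XOR t9 = false XOR true = true
t11 = t4 XOR t10 = true XOR true = false
t12 = t8 NOR t3 = false NOR true = false
t16 = t4 AND t12 = true AND false = false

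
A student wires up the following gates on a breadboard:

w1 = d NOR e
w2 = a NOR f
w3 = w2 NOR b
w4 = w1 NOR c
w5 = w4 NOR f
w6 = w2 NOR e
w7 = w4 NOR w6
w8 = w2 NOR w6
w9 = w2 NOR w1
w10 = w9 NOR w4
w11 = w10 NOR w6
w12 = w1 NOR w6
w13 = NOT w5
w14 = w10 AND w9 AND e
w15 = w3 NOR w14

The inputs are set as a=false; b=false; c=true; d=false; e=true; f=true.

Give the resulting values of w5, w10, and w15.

w1 = d NOR e = false NOR true = false
w2 = a NOR f = false NOR true = false
w3 = w2 NOR b = false NOR false = true
w4 = w1 NOR c = false NOR true = false
w5 = w4 NOR f = false NOR true = false
w9 = w2 NOR w1 = false NOR false = true
w10 = w9 NOR w4 = true NOR false = false
w14 = w10 AND w9 AND e = false AND true AND true = false
w15 = w3 NOR w14 = true NOR false = false

w5 = false, w10 = false, w15 = false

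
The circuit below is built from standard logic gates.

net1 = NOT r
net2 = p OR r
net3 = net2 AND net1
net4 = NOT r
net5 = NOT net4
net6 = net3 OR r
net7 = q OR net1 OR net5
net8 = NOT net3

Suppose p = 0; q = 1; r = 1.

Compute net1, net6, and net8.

net1 = NOT r = NOT 1 = 0
net2 = p OR r = 0 OR 1 = 1
net3 = net2 AND net1 = 1 AND 0 = 0
net6 = net3 OR r = 0 OR 1 = 1
net8 = NOT net3 = NOT 0 = 1

net1 = 0  net6 = 1  net8 = 1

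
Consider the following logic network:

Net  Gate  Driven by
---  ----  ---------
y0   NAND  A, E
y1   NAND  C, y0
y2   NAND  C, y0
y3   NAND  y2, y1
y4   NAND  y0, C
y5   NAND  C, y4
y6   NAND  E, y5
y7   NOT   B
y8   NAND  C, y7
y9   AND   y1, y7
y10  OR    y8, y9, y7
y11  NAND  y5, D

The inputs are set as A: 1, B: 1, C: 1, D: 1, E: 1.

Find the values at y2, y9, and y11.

y2 = 1, y9 = 0, y11 = 1

y0 = A NAND E = 1 NAND 1 = 0
y1 = C NAND y0 = 1 NAND 0 = 1
y2 = C NAND y0 = 1 NAND 0 = 1
y4 = y0 NAND C = 0 NAND 1 = 1
y5 = C NAND y4 = 1 NAND 1 = 0
y7 = NOT B = NOT 1 = 0
y9 = y1 AND y7 = 1 AND 0 = 0
y11 = y5 NAND D = 0 NAND 1 = 1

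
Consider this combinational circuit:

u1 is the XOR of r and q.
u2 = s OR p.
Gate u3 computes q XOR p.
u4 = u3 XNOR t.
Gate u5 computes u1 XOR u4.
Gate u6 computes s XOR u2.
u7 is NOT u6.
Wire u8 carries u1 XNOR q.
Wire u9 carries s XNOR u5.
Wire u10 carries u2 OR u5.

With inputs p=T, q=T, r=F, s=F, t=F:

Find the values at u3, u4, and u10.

u3 = F, u4 = T, u10 = T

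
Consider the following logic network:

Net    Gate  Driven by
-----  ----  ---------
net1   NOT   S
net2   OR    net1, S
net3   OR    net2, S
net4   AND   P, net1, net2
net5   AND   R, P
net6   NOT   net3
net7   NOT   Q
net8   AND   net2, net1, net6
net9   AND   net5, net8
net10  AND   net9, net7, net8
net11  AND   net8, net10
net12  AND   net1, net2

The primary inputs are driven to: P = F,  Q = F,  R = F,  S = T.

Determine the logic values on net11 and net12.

net11 = F, net12 = F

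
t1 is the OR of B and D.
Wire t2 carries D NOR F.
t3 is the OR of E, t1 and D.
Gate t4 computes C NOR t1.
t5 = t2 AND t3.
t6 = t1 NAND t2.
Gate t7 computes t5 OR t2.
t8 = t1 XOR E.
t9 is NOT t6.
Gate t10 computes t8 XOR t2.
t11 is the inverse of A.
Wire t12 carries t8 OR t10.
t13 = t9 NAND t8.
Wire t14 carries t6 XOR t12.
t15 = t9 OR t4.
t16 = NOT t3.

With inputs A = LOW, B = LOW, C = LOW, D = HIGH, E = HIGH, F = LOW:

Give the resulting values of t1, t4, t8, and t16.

t1 = HIGH  t4 = LOW  t8 = LOW  t16 = LOW

t1 = B OR D = LOW OR HIGH = HIGH
t3 = E OR t1 OR D = HIGH OR HIGH OR HIGH = HIGH
t4 = C NOR t1 = LOW NOR HIGH = LOW
t8 = t1 XOR E = HIGH XOR HIGH = LOW
t16 = NOT t3 = NOT HIGH = LOW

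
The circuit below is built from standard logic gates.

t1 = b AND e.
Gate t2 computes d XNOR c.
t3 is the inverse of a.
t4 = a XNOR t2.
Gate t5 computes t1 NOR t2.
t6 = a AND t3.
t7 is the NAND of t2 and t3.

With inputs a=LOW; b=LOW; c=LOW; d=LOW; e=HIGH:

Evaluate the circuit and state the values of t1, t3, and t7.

t1 = LOW, t3 = HIGH, t7 = LOW

t1 = b AND e = LOW AND HIGH = LOW
t2 = d XNOR c = LOW XNOR LOW = HIGH
t3 = NOT a = NOT LOW = HIGH
t7 = t2 NAND t3 = HIGH NAND HIGH = LOW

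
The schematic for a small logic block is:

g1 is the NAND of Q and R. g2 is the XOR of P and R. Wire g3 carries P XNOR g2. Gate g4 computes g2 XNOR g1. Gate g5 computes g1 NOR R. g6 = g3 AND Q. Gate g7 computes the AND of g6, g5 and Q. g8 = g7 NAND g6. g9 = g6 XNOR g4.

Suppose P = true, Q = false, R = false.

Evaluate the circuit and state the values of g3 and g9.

g3 = true, g9 = false

g1 = Q NAND R = false NAND false = true
g2 = P XOR R = true XOR false = true
g3 = P XNOR g2 = true XNOR true = true
g4 = g2 XNOR g1 = true XNOR true = true
g6 = g3 AND Q = true AND false = false
g9 = g6 XNOR g4 = false XNOR true = false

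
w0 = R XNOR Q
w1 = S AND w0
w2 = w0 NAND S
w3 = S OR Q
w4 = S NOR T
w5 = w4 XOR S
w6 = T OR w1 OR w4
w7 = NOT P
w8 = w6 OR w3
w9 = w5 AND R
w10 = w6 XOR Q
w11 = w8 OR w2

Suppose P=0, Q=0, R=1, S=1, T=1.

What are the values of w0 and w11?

w0 = R XNOR Q = 1 XNOR 0 = 0
w1 = S AND w0 = 1 AND 0 = 0
w2 = w0 NAND S = 0 NAND 1 = 1
w3 = S OR Q = 1 OR 0 = 1
w4 = S NOR T = 1 NOR 1 = 0
w6 = T OR w1 OR w4 = 1 OR 0 OR 0 = 1
w8 = w6 OR w3 = 1 OR 1 = 1
w11 = w8 OR w2 = 1 OR 1 = 1

w0 = 0, w11 = 1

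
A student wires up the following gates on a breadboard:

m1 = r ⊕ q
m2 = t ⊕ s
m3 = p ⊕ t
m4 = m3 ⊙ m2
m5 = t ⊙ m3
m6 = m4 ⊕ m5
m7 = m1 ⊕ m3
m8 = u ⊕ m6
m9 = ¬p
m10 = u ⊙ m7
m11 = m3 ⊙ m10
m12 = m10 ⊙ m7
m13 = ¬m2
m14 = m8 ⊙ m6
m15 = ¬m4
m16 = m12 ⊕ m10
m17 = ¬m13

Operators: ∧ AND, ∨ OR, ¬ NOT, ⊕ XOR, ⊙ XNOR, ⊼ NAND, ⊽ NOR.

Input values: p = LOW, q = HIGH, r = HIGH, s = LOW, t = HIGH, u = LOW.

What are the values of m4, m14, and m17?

m2 = t XOR s = HIGH XOR LOW = HIGH
m3 = p XOR t = LOW XOR HIGH = HIGH
m4 = m3 XNOR m2 = HIGH XNOR HIGH = HIGH
m5 = t XNOR m3 = HIGH XNOR HIGH = HIGH
m6 = m4 XOR m5 = HIGH XOR HIGH = LOW
m8 = u XOR m6 = LOW XOR LOW = LOW
m13 = NOT m2 = NOT HIGH = LOW
m14 = m8 XNOR m6 = LOW XNOR LOW = HIGH
m17 = NOT m13 = NOT LOW = HIGH

m4 = HIGH; m14 = HIGH; m17 = HIGH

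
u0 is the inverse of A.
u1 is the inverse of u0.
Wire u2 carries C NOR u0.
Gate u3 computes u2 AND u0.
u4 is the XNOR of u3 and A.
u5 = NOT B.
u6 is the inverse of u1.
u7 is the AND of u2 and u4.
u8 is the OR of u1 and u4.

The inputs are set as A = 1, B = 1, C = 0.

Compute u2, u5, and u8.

u2 = 1; u5 = 0; u8 = 1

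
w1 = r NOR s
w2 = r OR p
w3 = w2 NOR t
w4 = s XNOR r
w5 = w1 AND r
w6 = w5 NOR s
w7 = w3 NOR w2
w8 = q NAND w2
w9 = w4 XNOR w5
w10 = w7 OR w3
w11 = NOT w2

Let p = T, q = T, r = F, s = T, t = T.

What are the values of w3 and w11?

w2 = r OR p = F OR T = T
w3 = w2 NOR t = T NOR T = F
w11 = NOT w2 = NOT T = F

w3 = F  w11 = F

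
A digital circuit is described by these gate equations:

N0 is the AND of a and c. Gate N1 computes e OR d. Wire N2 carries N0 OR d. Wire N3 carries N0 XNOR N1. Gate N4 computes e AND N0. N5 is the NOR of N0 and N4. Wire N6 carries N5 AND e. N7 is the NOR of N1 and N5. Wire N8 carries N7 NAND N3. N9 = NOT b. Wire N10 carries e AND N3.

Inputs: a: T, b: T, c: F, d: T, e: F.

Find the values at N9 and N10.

N9 = F; N10 = F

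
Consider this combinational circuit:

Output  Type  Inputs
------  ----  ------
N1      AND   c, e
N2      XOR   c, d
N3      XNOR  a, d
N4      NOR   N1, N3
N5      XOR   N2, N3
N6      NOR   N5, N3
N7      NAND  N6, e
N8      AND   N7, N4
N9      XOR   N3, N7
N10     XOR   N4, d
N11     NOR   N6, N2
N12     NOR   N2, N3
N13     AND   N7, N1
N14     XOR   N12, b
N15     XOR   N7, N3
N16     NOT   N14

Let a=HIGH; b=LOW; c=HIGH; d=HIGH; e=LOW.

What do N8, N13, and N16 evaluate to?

N1 = c AND e = HIGH AND LOW = LOW
N2 = c XOR d = HIGH XOR HIGH = LOW
N3 = a XNOR d = HIGH XNOR HIGH = HIGH
N4 = N1 NOR N3 = LOW NOR HIGH = LOW
N5 = N2 XOR N3 = LOW XOR HIGH = HIGH
N6 = N5 NOR N3 = HIGH NOR HIGH = LOW
N7 = N6 NAND e = LOW NAND LOW = HIGH
N8 = N7 AND N4 = HIGH AND LOW = LOW
N12 = N2 NOR N3 = LOW NOR HIGH = LOW
N13 = N7 AND N1 = HIGH AND LOW = LOW
N14 = N12 XOR b = LOW XOR LOW = LOW
N16 = NOT N14 = NOT LOW = HIGH

N8 = LOW, N13 = LOW, N16 = HIGH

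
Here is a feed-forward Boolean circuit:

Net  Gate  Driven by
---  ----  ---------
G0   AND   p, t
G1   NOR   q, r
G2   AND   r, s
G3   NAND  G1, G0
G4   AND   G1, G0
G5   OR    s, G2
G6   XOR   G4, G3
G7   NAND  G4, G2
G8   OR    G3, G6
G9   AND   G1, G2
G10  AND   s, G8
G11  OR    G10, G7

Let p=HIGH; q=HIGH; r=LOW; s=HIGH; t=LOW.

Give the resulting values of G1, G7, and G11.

G1 = LOW, G7 = HIGH, G11 = HIGH

G0 = p AND t = HIGH AND LOW = LOW
G1 = q NOR r = HIGH NOR LOW = LOW
G2 = r AND s = LOW AND HIGH = LOW
G3 = G1 NAND G0 = LOW NAND LOW = HIGH
G4 = G1 AND G0 = LOW AND LOW = LOW
G6 = G4 XOR G3 = LOW XOR HIGH = HIGH
G7 = G4 NAND G2 = LOW NAND LOW = HIGH
G8 = G3 OR G6 = HIGH OR HIGH = HIGH
G10 = s AND G8 = HIGH AND HIGH = HIGH
G11 = G10 OR G7 = HIGH OR HIGH = HIGH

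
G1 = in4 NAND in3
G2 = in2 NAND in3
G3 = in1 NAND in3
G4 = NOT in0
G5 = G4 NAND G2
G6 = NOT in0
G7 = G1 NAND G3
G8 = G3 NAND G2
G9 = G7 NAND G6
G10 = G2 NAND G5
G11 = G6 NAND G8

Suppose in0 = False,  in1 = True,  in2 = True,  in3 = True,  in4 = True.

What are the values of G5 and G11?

G5 = True; G11 = False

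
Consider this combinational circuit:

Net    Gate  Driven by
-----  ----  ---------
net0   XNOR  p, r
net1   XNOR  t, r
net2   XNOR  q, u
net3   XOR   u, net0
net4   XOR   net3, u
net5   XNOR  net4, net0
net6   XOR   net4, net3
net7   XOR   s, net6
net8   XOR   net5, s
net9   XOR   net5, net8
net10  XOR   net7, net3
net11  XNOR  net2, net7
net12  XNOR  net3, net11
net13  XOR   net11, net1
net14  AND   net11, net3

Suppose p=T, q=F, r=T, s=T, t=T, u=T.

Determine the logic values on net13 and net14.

net13 = F; net14 = F

net0 = p XNOR r = T XNOR T = T
net1 = t XNOR r = T XNOR T = T
net2 = q XNOR u = F XNOR T = F
net3 = u XOR net0 = T XOR T = F
net4 = net3 XOR u = F XOR T = T
net6 = net4 XOR net3 = T XOR F = T
net7 = s XOR net6 = T XOR T = F
net11 = net2 XNOR net7 = F XNOR F = T
net13 = net11 XOR net1 = T XOR T = F
net14 = net11 AND net3 = T AND F = F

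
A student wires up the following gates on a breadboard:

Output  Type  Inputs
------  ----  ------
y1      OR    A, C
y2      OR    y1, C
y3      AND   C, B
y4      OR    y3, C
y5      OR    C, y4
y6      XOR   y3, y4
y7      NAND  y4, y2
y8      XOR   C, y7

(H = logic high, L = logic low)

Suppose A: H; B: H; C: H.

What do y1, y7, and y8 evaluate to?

y1 = H; y7 = L; y8 = H

y1 = A OR C = H OR H = H
y2 = y1 OR C = H OR H = H
y3 = C AND B = H AND H = H
y4 = y3 OR C = H OR H = H
y7 = y4 NAND y2 = H NAND H = L
y8 = C XOR y7 = H XOR L = H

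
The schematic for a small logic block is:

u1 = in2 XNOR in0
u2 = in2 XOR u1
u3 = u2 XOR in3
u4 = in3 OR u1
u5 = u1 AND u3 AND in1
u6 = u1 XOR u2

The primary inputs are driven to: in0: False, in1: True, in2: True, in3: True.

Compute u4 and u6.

u1 = in2 XNOR in0 = True XNOR False = False
u2 = in2 XOR u1 = True XOR False = True
u4 = in3 OR u1 = True OR False = True
u6 = u1 XOR u2 = False XOR True = True

u4 = True  u6 = True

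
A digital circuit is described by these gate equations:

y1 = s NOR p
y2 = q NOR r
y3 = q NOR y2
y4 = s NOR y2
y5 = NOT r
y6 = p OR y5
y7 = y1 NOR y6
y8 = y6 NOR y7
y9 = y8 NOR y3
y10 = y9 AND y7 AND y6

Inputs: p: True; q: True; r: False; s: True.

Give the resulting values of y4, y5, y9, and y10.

y1 = s NOR p = True NOR True = False
y2 = q NOR r = True NOR False = False
y3 = q NOR y2 = True NOR False = False
y4 = s NOR y2 = True NOR False = False
y5 = NOT r = NOT False = True
y6 = p OR y5 = True OR True = True
y7 = y1 NOR y6 = False NOR True = False
y8 = y6 NOR y7 = True NOR False = False
y9 = y8 NOR y3 = False NOR False = True
y10 = y9 AND y7 AND y6 = True AND False AND True = False

y4 = False, y5 = True, y9 = True, y10 = False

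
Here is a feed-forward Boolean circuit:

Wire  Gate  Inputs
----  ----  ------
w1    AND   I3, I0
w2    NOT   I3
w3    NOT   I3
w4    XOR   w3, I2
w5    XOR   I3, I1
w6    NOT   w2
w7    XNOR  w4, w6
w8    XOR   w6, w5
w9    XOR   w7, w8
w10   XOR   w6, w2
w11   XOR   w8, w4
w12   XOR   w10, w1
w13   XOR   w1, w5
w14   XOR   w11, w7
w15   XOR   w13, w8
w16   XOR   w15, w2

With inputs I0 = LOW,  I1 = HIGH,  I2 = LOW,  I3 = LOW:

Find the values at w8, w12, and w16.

w1 = I3 AND I0 = LOW AND LOW = LOW
w2 = NOT I3 = NOT LOW = HIGH
w5 = I3 XOR I1 = LOW XOR HIGH = HIGH
w6 = NOT w2 = NOT HIGH = LOW
w8 = w6 XOR w5 = LOW XOR HIGH = HIGH
w10 = w6 XOR w2 = LOW XOR HIGH = HIGH
w12 = w10 XOR w1 = HIGH XOR LOW = HIGH
w13 = w1 XOR w5 = LOW XOR HIGH = HIGH
w15 = w13 XOR w8 = HIGH XOR HIGH = LOW
w16 = w15 XOR w2 = LOW XOR HIGH = HIGH

w8 = HIGH; w12 = HIGH; w16 = HIGH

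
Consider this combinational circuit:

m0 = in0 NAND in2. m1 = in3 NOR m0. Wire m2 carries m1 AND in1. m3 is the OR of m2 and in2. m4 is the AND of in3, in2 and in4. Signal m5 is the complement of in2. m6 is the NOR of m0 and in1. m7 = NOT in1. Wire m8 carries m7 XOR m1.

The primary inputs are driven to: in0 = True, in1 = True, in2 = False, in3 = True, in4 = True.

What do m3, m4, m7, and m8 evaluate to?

m0 = in0 NAND in2 = True NAND False = True
m1 = in3 NOR m0 = True NOR True = False
m2 = m1 AND in1 = False AND True = False
m3 = m2 OR in2 = False OR False = False
m4 = in3 AND in2 AND in4 = True AND False AND True = False
m7 = NOT in1 = NOT True = False
m8 = m7 XOR m1 = False XOR False = False

m3 = False, m4 = False, m7 = False, m8 = False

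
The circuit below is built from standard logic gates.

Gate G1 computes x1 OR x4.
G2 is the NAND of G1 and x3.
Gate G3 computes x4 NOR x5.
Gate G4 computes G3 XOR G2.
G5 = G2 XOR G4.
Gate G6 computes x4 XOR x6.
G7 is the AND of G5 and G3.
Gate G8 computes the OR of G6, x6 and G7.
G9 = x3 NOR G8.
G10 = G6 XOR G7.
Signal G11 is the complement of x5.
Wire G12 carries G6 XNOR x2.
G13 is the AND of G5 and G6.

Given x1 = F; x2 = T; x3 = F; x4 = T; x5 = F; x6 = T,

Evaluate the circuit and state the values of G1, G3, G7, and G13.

G1 = T  G3 = F  G7 = F  G13 = F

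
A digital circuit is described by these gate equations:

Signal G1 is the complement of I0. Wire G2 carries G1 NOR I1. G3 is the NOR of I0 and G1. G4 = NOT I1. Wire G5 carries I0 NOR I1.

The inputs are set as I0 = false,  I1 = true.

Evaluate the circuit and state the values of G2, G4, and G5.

G2 = false; G4 = false; G5 = false

G1 = NOT I0 = NOT false = true
G2 = G1 NOR I1 = true NOR true = false
G4 = NOT I1 = NOT true = false
G5 = I0 NOR I1 = false NOR true = false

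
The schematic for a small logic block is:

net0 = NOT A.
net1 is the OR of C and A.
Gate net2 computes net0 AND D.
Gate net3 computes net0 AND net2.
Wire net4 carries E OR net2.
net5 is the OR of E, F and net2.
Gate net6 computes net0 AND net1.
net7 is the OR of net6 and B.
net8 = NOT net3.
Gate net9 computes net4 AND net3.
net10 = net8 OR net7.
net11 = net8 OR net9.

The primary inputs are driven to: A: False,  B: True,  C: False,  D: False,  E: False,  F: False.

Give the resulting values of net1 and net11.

net1 = False, net11 = True

net0 = NOT A = NOT False = True
net1 = C OR A = False OR False = False
net2 = net0 AND D = True AND False = False
net3 = net0 AND net2 = True AND False = False
net4 = E OR net2 = False OR False = False
net8 = NOT net3 = NOT False = True
net9 = net4 AND net3 = False AND False = False
net11 = net8 OR net9 = True OR False = True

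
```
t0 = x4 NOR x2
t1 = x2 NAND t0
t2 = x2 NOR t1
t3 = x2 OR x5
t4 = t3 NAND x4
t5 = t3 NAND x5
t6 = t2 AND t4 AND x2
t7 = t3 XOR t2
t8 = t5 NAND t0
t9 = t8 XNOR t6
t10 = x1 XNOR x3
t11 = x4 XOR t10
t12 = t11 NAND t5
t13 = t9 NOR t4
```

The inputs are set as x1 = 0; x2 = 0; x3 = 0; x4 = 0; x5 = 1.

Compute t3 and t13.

t3 = 1, t13 = 0

t0 = x4 NOR x2 = 0 NOR 0 = 1
t1 = x2 NAND t0 = 0 NAND 1 = 1
t2 = x2 NOR t1 = 0 NOR 1 = 0
t3 = x2 OR x5 = 0 OR 1 = 1
t4 = t3 NAND x4 = 1 NAND 0 = 1
t5 = t3 NAND x5 = 1 NAND 1 = 0
t6 = t2 AND t4 AND x2 = 0 AND 1 AND 0 = 0
t8 = t5 NAND t0 = 0 NAND 1 = 1
t9 = t8 XNOR t6 = 1 XNOR 0 = 0
t13 = t9 NOR t4 = 0 NOR 1 = 0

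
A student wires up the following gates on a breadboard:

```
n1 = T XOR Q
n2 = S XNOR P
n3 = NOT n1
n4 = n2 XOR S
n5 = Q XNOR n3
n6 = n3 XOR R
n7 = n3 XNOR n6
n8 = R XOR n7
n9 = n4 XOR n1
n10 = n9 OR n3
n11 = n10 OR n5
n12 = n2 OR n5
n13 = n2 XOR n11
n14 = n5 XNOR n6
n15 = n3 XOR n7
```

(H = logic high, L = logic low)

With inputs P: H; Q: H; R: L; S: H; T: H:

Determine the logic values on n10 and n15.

n10 = H  n15 = L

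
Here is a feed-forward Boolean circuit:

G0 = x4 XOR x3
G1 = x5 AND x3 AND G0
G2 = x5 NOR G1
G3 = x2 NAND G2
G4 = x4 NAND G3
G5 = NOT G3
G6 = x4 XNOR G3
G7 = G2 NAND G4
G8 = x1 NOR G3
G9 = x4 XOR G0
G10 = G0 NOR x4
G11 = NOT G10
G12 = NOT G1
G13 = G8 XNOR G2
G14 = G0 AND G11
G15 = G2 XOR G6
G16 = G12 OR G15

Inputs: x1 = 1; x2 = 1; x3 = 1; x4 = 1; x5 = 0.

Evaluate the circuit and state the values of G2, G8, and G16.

G2 = 1; G8 = 0; G16 = 1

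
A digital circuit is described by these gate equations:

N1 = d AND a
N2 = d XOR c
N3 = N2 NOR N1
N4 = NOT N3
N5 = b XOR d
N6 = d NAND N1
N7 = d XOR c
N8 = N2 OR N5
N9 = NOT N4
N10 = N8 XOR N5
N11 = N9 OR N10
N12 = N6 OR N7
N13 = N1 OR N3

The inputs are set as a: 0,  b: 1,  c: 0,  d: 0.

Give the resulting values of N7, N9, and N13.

N1 = d AND a = 0 AND 0 = 0
N2 = d XOR c = 0 XOR 0 = 0
N3 = N2 NOR N1 = 0 NOR 0 = 1
N4 = NOT N3 = NOT 1 = 0
N7 = d XOR c = 0 XOR 0 = 0
N9 = NOT N4 = NOT 0 = 1
N13 = N1 OR N3 = 0 OR 1 = 1

N7 = 0  N9 = 1  N13 = 1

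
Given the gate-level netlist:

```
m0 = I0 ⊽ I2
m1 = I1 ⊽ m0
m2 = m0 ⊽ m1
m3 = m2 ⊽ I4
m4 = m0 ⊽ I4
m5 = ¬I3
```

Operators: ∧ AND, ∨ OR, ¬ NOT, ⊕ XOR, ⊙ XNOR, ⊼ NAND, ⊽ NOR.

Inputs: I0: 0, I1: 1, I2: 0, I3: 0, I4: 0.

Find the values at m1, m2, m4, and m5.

m0 = I0 NOR I2 = 0 NOR 0 = 1
m1 = I1 NOR m0 = 1 NOR 1 = 0
m2 = m0 NOR m1 = 1 NOR 0 = 0
m4 = m0 NOR I4 = 1 NOR 0 = 0
m5 = NOT I3 = NOT 0 = 1

m1 = 0  m2 = 0  m4 = 0  m5 = 1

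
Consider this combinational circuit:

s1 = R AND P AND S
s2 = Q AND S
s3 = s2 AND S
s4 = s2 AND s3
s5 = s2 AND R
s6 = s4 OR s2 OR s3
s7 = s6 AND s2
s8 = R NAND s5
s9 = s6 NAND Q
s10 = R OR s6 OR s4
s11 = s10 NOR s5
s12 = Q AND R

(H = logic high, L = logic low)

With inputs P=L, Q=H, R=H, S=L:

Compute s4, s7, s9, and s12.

s4 = L, s7 = L, s9 = H, s12 = H

s2 = Q AND S = H AND L = L
s3 = s2 AND S = L AND L = L
s4 = s2 AND s3 = L AND L = L
s6 = s4 OR s2 OR s3 = L OR L OR L = L
s7 = s6 AND s2 = L AND L = L
s9 = s6 NAND Q = L NAND H = H
s12 = Q AND R = H AND H = H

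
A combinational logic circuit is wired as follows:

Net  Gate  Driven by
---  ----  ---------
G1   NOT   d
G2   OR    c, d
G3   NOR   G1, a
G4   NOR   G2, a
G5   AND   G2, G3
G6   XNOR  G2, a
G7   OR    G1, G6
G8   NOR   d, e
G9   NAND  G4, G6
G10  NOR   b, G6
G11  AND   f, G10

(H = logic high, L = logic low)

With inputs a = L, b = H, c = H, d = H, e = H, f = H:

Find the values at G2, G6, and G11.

G2 = H, G6 = L, G11 = L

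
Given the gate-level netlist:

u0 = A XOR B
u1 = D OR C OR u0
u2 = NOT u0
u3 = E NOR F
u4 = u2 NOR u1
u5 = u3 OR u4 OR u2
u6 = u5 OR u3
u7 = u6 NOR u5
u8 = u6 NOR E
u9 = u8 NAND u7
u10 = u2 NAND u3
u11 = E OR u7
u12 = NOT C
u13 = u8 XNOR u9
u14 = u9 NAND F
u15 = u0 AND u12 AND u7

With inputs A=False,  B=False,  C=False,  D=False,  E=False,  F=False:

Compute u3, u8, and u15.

u0 = A XOR B = False XOR False = False
u1 = D OR C OR u0 = False OR False OR False = False
u2 = NOT u0 = NOT False = True
u3 = E NOR F = False NOR False = True
u4 = u2 NOR u1 = True NOR False = False
u5 = u3 OR u4 OR u2 = True OR False OR True = True
u6 = u5 OR u3 = True OR True = True
u7 = u6 NOR u5 = True NOR True = False
u8 = u6 NOR E = True NOR False = False
u12 = NOT C = NOT False = True
u15 = u0 AND u12 AND u7 = False AND True AND False = False

u3 = True  u8 = False  u15 = False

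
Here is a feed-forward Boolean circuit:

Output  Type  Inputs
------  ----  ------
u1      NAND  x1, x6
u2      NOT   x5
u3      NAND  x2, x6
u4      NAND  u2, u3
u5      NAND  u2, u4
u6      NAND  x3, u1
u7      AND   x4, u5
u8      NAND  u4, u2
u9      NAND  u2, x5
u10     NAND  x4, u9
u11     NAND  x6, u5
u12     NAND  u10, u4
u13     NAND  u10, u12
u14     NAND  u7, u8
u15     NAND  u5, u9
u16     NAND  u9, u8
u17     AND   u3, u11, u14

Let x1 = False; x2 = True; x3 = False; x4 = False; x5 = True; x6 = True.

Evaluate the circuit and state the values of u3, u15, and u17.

u2 = NOT x5 = NOT True = False
u3 = x2 NAND x6 = True NAND True = False
u4 = u2 NAND u3 = False NAND False = True
u5 = u2 NAND u4 = False NAND True = True
u7 = x4 AND u5 = False AND True = False
u8 = u4 NAND u2 = True NAND False = True
u9 = u2 NAND x5 = False NAND True = True
u11 = x6 NAND u5 = True NAND True = False
u14 = u7 NAND u8 = False NAND True = True
u15 = u5 NAND u9 = True NAND True = False
u17 = u3 AND u11 AND u14 = False AND False AND True = False

u3 = False  u15 = False  u17 = False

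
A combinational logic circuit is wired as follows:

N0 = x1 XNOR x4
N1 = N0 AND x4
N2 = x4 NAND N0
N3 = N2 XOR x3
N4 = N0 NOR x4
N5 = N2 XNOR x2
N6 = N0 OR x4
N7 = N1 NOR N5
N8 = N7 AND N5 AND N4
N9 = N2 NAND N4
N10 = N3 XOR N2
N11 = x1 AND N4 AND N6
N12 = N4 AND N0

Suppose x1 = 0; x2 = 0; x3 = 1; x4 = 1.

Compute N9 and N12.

N0 = x1 XNOR x4 = 0 XNOR 1 = 0
N2 = x4 NAND N0 = 1 NAND 0 = 1
N4 = N0 NOR x4 = 0 NOR 1 = 0
N9 = N2 NAND N4 = 1 NAND 0 = 1
N12 = N4 AND N0 = 0 AND 0 = 0

N9 = 1, N12 = 0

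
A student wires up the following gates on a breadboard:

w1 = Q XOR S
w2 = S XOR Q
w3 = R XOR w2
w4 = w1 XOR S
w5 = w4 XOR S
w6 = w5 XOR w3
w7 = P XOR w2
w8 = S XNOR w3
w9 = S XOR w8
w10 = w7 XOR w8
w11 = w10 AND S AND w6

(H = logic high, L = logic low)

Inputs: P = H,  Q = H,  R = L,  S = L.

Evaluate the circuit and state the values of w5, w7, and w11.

w5 = H, w7 = L, w11 = L

w1 = Q XOR S = H XOR L = H
w2 = S XOR Q = L XOR H = H
w3 = R XOR w2 = L XOR H = H
w4 = w1 XOR S = H XOR L = H
w5 = w4 XOR S = H XOR L = H
w6 = w5 XOR w3 = H XOR H = L
w7 = P XOR w2 = H XOR H = L
w8 = S XNOR w3 = L XNOR H = L
w10 = w7 XOR w8 = L XOR L = L
w11 = w10 AND S AND w6 = L AND L AND L = L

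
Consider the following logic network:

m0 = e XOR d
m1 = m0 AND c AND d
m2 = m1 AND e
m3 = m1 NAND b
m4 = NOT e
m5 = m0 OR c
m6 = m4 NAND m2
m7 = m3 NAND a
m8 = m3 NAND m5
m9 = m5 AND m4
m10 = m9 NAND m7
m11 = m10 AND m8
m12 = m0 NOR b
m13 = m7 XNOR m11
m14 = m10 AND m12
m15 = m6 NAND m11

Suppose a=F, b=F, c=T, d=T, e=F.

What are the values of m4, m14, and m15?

m0 = e XOR d = F XOR T = T
m1 = m0 AND c AND d = T AND T AND T = T
m2 = m1 AND e = T AND F = F
m3 = m1 NAND b = T NAND F = T
m4 = NOT e = NOT F = T
m5 = m0 OR c = T OR T = T
m6 = m4 NAND m2 = T NAND F = T
m7 = m3 NAND a = T NAND F = T
m8 = m3 NAND m5 = T NAND T = F
m9 = m5 AND m4 = T AND T = T
m10 = m9 NAND m7 = T NAND T = F
m11 = m10 AND m8 = F AND F = F
m12 = m0 NOR b = T NOR F = F
m14 = m10 AND m12 = F AND F = F
m15 = m6 NAND m11 = T NAND F = T

m4 = T, m14 = F, m15 = T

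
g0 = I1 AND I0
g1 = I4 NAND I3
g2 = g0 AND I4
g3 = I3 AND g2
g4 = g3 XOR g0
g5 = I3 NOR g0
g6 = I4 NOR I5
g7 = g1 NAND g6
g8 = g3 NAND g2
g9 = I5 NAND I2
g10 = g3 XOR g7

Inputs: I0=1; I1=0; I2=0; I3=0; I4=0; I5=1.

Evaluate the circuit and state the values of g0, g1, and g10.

g0 = 0; g1 = 1; g10 = 1

g0 = I1 AND I0 = 0 AND 1 = 0
g1 = I4 NAND I3 = 0 NAND 0 = 1
g2 = g0 AND I4 = 0 AND 0 = 0
g3 = I3 AND g2 = 0 AND 0 = 0
g6 = I4 NOR I5 = 0 NOR 1 = 0
g7 = g1 NAND g6 = 1 NAND 0 = 1
g10 = g3 XOR g7 = 0 XOR 1 = 1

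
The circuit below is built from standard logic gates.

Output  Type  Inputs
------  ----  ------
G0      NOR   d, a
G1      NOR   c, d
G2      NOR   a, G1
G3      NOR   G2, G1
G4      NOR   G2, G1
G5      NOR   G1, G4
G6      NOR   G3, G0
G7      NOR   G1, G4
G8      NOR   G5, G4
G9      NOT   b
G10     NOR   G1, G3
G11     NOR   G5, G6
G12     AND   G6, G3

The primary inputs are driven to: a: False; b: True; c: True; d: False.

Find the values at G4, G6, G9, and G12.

G4 = False, G6 = False, G9 = False, G12 = False

G0 = d NOR a = False NOR False = True
G1 = c NOR d = True NOR False = False
G2 = a NOR G1 = False NOR False = True
G3 = G2 NOR G1 = True NOR False = False
G4 = G2 NOR G1 = True NOR False = False
G6 = G3 NOR G0 = False NOR True = False
G9 = NOT b = NOT True = False
G12 = G6 AND G3 = False AND False = False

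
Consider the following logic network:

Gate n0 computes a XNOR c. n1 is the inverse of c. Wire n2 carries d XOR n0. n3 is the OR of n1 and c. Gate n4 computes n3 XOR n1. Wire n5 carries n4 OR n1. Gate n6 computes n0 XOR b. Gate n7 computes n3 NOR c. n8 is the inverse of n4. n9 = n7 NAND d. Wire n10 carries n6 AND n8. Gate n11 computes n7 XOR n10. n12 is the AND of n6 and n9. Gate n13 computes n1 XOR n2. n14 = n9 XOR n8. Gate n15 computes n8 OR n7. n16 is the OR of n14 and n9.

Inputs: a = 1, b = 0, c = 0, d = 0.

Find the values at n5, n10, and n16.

n5 = 1; n10 = 0; n16 = 1

n0 = a XNOR c = 1 XNOR 0 = 0
n1 = NOT c = NOT 0 = 1
n3 = n1 OR c = 1 OR 0 = 1
n4 = n3 XOR n1 = 1 XOR 1 = 0
n5 = n4 OR n1 = 0 OR 1 = 1
n6 = n0 XOR b = 0 XOR 0 = 0
n7 = n3 NOR c = 1 NOR 0 = 0
n8 = NOT n4 = NOT 0 = 1
n9 = n7 NAND d = 0 NAND 0 = 1
n10 = n6 AND n8 = 0 AND 1 = 0
n14 = n9 XOR n8 = 1 XOR 1 = 0
n16 = n14 OR n9 = 0 OR 1 = 1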